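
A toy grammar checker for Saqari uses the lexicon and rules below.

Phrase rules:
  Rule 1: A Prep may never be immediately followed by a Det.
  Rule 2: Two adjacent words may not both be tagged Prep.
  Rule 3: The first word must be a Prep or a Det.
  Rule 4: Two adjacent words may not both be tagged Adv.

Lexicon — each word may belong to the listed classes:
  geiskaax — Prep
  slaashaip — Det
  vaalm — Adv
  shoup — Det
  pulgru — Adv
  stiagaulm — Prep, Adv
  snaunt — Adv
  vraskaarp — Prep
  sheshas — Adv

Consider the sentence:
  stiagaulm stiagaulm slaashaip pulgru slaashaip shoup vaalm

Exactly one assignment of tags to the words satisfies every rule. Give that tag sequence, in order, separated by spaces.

Prep Adv Det Adv Det Det Adv

Candidates per position — 1:stiagaulm {Prep,Adv}; 2:stiagaulm {Prep,Adv}; 3:slaashaip {Det}; 4:pulgru {Adv}; 5:slaashaip {Det}; 6:shoup {Det}; 7:vaalm {Adv}.
Position 1: Adv is ruled out by rule 3; that leaves Prep.
Position 2: Prep is ruled out by rule 1; that leaves Adv.
The unique satisfying tagging is: Prep Adv Det Adv Det Det Adv.
Checking: rule 1 holds; rule 2 holds; rule 3 holds; rule 4 holds.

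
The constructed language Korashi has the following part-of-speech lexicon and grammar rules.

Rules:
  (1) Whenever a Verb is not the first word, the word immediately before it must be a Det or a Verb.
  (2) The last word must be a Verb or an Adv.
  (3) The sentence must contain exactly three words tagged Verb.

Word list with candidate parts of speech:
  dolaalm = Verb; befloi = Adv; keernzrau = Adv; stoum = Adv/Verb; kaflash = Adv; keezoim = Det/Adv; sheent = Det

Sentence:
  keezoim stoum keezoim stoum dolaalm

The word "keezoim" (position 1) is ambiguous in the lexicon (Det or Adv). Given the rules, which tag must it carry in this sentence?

Det

Candidates per position — 1:keezoim {Det,Adv}; 2:stoum {Adv,Verb}; 3:keezoim {Det,Adv}; 4:stoum {Adv,Verb}; 5:dolaalm {Verb}.
Position 2: tagging it Adv would leave rule 3 unsatisfiable, so it must be Verb.
Position 3: tagging it Adv would leave rule 1 unsatisfiable, so it must be Det.
Position 4: tagging it Adv would leave rule 1 unsatisfiable, so it must be Verb.
Position 1: tagging it Adv would leave rule 1 unsatisfiable, so it must be Det.
The only consistent sequence is: Det Verb Det Verb Verb.
Check: rule 1 ✓; rule 2 ✓; rule 3 ✓.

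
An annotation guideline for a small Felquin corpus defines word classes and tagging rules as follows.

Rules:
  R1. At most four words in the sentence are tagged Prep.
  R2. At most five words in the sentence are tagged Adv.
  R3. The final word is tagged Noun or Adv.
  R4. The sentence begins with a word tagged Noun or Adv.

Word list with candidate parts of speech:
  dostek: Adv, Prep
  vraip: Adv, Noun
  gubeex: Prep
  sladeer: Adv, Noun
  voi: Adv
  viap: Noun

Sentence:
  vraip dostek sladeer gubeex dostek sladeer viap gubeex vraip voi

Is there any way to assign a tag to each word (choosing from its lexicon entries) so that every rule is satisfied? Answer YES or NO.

Candidates per position — 1:vraip {Adv,Noun}; 2:dostek {Adv,Prep}; 3:sladeer {Adv,Noun}; 4:gubeex {Prep}; 5:dostek {Adv,Prep}; 6:sladeer {Adv,Noun}; 7:viap {Noun}; 8:gubeex {Prep}; 9:vraip {Adv,Noun}; 10:voi {Adv}.
One satisfying assignment: Noun Adv Adv Prep Adv Noun Noun Prep Adv Adv.
Rule-by-rule: rule 1 satisfied; rule 2 satisfied; rule 3 satisfied; rule 4 satisfied.

YES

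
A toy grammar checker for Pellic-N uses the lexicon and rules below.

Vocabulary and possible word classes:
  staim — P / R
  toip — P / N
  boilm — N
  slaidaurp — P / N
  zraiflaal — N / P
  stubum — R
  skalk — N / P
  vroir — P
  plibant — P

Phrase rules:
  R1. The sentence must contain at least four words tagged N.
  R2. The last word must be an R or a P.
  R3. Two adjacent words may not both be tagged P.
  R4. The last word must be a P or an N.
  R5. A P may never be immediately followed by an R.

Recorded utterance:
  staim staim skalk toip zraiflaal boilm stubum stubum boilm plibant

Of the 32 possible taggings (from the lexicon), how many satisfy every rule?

7

Candidates per position — 1:staim {P,R}; 2:staim {P,R}; 3:skalk {N,P}; 4:toip {P,N}; 5:zraiflaal {N,P}; 6:boilm {N}; 7:stubum {R}; 8:stubum {R}; 9:boilm {N}; 10:plibant {P}.
There are 32 candidate sequences in total.
Checking each against the rules leaves 7 sequences.
Count = 7.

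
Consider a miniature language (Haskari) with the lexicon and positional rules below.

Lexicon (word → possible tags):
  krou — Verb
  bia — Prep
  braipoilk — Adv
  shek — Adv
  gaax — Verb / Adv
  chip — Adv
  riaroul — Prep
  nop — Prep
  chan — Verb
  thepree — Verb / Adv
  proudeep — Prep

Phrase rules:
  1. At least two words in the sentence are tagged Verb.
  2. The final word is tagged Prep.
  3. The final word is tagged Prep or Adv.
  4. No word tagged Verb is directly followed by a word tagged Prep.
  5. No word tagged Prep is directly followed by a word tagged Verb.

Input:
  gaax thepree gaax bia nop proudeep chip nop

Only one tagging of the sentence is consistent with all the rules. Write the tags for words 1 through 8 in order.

Candidates per position — 1:gaax {Verb,Adv}; 2:thepree {Verb,Adv}; 3:gaax {Verb,Adv}; 4:bia {Prep}; 5:nop {Prep}; 6:proudeep {Prep}; 7:chip {Adv}; 8:nop {Prep}.
Word 3 cannot be Verb — rule 4 would then fail for every completion. It is Adv.
Word 1 cannot be Adv — rule 1 would then fail for every completion. It is Verb.
Word 2 cannot be Adv — rule 1 would then fail for every completion. It is Verb.
The only consistent sequence is: Verb Verb Adv Prep Prep Prep Adv Prep.
Checking: rule 1 ✓; rule 2 ✓; rule 3 ✓; rule 4 ✓; rule 5 ✓.

Verb Verb Adv Prep Prep Prep Adv Prep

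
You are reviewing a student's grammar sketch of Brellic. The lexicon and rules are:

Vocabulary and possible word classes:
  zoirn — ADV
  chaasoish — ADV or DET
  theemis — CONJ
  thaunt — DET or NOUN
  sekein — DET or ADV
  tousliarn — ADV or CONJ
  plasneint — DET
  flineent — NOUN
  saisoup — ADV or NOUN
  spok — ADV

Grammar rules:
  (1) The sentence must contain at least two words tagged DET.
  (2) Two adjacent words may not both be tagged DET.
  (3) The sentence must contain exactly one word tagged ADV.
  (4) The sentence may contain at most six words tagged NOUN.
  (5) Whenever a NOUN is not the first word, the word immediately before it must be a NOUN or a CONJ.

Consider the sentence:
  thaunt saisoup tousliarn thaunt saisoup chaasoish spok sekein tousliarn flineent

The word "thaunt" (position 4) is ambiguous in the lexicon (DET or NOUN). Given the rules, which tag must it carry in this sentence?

Candidates per position — 1:thaunt {DET,NOUN}; 2:saisoup {ADV,NOUN}; 3:tousliarn {ADV,CONJ}; 4:thaunt {DET,NOUN}; 5:saisoup {ADV,NOUN}; 6:chaasoish {ADV,DET}; 7:spok {ADV}; 8:sekein {DET,ADV}; 9:tousliarn {ADV,CONJ}; 10:flineent {NOUN}.
Word 2 cannot be ADV — rule 3 would then fail for every completion. It is NOUN.
Word 3 cannot be ADV — rule 3 would then fail for every completion. It is CONJ.
Word 5 cannot be ADV — rule 3 would then fail for every completion. It is NOUN.
Word 6 cannot be ADV — rule 3 would then fail for every completion. It is DET.
Word 8 cannot be ADV — rule 3 would then fail for every completion. It is DET.
Word 9 cannot be ADV — rule 3 would then fail for every completion. It is CONJ.
Word 1 cannot be DET — rule 5 would then fail for every completion. It is NOUN.
Word 4 cannot be DET — rule 5 would then fail for every completion. It is NOUN.
That leaves exactly one tagging: NOUN NOUN CONJ NOUN NOUN DET ADV DET CONJ NOUN.
Verifying each rule — rule 1 satisfied; rule 2 satisfied; rule 3 satisfied; rule 4 satisfied; rule 5 satisfied.

NOUN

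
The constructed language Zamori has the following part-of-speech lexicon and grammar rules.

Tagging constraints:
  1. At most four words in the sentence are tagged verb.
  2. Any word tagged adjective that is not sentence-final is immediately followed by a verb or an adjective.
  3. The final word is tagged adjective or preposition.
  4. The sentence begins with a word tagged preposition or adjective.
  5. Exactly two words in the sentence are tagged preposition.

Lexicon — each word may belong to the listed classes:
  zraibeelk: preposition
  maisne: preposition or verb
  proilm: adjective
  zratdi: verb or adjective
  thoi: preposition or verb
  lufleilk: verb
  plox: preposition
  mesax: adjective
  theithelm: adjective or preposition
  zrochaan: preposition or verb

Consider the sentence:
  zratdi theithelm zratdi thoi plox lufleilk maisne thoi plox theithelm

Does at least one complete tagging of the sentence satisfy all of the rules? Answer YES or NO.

Candidates per position — 1:zratdi {verb,adjective}; 2:theithelm {adjective,preposition}; 3:zratdi {verb,adjective}; 4:thoi {preposition,verb}; 5:plox {preposition}; 6:lufleilk {verb}; 7:maisne {preposition,verb}; 8:thoi {preposition,verb}; 9:plox {preposition}; 10:theithelm {adjective,preposition}.
One satisfying assignment: adjective adjective adjective verb preposition verb verb verb preposition adjective.
Check: rule 1 ok; rule 2 ok; rule 3 ok; rule 4 ok; rule 5 ok.

YES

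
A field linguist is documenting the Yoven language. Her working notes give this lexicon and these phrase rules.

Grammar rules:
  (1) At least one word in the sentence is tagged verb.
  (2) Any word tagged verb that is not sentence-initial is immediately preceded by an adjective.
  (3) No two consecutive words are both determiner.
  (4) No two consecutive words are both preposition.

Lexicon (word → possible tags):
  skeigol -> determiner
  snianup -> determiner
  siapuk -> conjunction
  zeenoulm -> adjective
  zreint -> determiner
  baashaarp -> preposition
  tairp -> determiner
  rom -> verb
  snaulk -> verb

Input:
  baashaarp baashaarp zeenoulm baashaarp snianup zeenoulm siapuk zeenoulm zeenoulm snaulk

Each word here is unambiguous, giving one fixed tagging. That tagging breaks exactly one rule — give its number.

Fixed tagging: preposition preposition adjective preposition determiner adjective conjunction adjective adjective verb.
Rule check: R1 holds, R2 holds, R3 holds, R4 violated.
Only rule 4 fails.

4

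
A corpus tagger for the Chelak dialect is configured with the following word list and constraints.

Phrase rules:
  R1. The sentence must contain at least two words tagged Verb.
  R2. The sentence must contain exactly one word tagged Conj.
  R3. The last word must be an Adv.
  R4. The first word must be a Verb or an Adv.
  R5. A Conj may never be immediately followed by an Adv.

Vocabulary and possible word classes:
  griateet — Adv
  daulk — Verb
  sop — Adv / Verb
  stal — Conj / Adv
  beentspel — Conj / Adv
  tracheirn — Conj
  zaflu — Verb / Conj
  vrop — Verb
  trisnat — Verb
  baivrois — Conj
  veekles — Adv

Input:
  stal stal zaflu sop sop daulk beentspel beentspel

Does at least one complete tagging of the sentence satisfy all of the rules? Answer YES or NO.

Candidates per position — 1:stal {Conj,Adv}; 2:stal {Conj,Adv}; 3:zaflu {Verb,Conj}; 4:sop {Adv,Verb}; 5:sop {Adv,Verb}; 6:daulk {Verb}; 7:beentspel {Conj,Adv}; 8:beentspel {Conj,Adv}.
One satisfying assignment: Adv Adv Conj Verb Verb Verb Adv Adv.
Check: rule 1 satisfied; rule 2 satisfied; rule 3 satisfied; rule 4 satisfied; rule 5 satisfied.

YES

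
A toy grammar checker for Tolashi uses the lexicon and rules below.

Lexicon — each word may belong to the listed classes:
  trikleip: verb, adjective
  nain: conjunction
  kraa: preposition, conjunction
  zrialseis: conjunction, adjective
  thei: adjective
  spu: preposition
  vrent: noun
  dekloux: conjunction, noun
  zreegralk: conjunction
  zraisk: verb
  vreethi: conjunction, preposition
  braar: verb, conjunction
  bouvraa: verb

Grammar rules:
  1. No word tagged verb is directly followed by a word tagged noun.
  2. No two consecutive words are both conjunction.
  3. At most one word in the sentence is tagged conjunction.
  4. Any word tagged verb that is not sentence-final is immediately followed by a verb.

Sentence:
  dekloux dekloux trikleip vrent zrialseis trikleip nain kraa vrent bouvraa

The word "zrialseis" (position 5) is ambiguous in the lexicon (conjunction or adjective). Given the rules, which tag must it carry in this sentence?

adjective

Candidates per position — 1:dekloux {conjunction,noun}; 2:dekloux {conjunction,noun}; 3:trikleip {verb,adjective}; 4:vrent {noun}; 5:zrialseis {conjunction,adjective}; 6:trikleip {verb,adjective}; 7:nain {conjunction}; 8:kraa {preposition,conjunction}; 9:vrent {noun}; 10:bouvraa {verb}.
Word 1 cannot be conjunction — rule 3 would then fail for every completion. It is noun.
Word 2 cannot be conjunction — rule 3 would then fail for every completion. It is noun.
Word 3 cannot be verb — rule 1 would then fail for every completion. It is adjective.
Word 5 cannot be conjunction — rule 3 would then fail for every completion. It is adjective.
Word 6 cannot be verb — rule 4 would then fail for every completion. It is adjective.
Word 8 cannot be conjunction — rule 2 would then fail for every completion. It is preposition.
So the tagging must be: noun noun adjective noun adjective adjective conjunction preposition noun verb.
Verifying each rule — rule 1 satisfied; rule 2 satisfied; rule 3 satisfied; rule 4 satisfied.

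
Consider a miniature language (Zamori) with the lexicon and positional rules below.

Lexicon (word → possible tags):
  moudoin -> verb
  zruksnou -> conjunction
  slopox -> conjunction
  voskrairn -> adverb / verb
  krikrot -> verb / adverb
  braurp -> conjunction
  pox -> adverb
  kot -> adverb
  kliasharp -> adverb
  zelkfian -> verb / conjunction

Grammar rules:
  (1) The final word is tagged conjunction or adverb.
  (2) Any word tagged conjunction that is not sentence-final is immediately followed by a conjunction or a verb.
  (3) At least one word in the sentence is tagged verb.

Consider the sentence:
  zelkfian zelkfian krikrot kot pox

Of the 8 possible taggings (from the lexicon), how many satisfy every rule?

6

Candidates per position — 1:zelkfian {verb,conjunction}; 2:zelkfian {verb,conjunction}; 3:krikrot {verb,adverb}; 4:kot {adverb}; 5:pox {adverb}.
There are 8 candidate sequences in total.
Checking each against the rules leaves 6 sequences.
Count = 6.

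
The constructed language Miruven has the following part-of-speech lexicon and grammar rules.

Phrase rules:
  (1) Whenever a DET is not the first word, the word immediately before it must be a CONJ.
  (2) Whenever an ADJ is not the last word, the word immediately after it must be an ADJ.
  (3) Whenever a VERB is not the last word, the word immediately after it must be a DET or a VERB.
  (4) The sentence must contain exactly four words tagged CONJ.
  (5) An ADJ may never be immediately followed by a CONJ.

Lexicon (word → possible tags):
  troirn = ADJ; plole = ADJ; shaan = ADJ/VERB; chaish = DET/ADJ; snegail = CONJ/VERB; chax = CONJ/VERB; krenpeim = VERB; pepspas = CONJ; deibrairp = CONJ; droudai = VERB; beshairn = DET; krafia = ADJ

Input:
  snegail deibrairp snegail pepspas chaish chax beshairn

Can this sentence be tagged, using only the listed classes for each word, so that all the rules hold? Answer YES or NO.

NO

Candidates per position — 1:snegail {CONJ,VERB}; 2:deibrairp {CONJ}; 3:snegail {CONJ,VERB}; 4:pepspas {CONJ}; 5:chaish {DET,ADJ}; 6:chax {CONJ,VERB}; 7:beshairn {DET}.
Every candidate sequence violates at least one rule; no consistent tagging exists.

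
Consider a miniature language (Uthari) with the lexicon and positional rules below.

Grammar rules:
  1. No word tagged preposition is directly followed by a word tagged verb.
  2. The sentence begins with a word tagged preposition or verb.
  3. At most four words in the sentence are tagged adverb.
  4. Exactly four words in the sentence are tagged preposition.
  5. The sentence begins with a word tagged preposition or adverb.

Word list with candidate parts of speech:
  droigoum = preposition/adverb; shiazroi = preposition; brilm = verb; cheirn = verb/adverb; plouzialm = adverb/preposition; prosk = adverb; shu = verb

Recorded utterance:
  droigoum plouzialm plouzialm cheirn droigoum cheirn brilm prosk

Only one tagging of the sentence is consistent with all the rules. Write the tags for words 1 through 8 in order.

preposition preposition preposition adverb preposition adverb verb adverb

Candidates per position — 1:droigoum {preposition,adverb}; 2:plouzialm {adverb,preposition}; 3:plouzialm {adverb,preposition}; 4:cheirn {verb,adverb}; 5:droigoum {preposition,adverb}; 6:cheirn {verb,adverb}; 7:brilm {verb}; 8:prosk {adverb}.
Position 1: adverb is ruled out by rule 2; that leaves preposition.
Position 2: adverb is ruled out by rule 4; that leaves preposition.
Position 3: adverb is ruled out by rule 4; that leaves preposition.
Position 4: verb is ruled out by rule 1; that leaves adverb.
Position 5: adverb is ruled out by rule 4; that leaves preposition.
Position 6: verb is ruled out by rule 1; that leaves adverb.
The only consistent sequence is: preposition preposition preposition adverb preposition adverb verb adverb.
Check: rule 1 holds; rule 2 holds; rule 3 holds; rule 4 holds; rule 5 holds.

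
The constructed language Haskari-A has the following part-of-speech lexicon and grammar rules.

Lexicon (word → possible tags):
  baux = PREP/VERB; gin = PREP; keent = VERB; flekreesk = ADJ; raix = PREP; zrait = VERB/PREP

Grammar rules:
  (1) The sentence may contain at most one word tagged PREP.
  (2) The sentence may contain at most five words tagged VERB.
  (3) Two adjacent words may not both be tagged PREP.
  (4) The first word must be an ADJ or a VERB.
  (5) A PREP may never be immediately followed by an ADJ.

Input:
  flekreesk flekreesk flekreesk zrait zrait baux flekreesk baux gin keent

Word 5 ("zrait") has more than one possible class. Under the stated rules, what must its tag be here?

Candidates per position — 1:flekreesk {ADJ}; 2:flekreesk {ADJ}; 3:flekreesk {ADJ}; 4:zrait {VERB,PREP}; 5:zrait {VERB,PREP}; 6:baux {PREP,VERB}; 7:flekreesk {ADJ}; 8:baux {PREP,VERB}; 9:gin {PREP}; 10:keent {VERB}.
Position 4: tagging it PREP would leave rule 1 unsatisfiable, so it must be VERB.
Position 5: tagging it PREP would leave rule 1 unsatisfiable, so it must be VERB.
Position 6: tagging it PREP would leave rule 1 unsatisfiable, so it must be VERB.
Position 8: tagging it PREP would leave rule 1 unsatisfiable, so it must be VERB.
The unique satisfying tagging is: ADJ ADJ ADJ VERB VERB VERB ADJ VERB PREP VERB.
Verifying each rule — rule 1 ✓; rule 2 ✓; rule 3 ✓; rule 4 ✓; rule 5 ✓.

VERB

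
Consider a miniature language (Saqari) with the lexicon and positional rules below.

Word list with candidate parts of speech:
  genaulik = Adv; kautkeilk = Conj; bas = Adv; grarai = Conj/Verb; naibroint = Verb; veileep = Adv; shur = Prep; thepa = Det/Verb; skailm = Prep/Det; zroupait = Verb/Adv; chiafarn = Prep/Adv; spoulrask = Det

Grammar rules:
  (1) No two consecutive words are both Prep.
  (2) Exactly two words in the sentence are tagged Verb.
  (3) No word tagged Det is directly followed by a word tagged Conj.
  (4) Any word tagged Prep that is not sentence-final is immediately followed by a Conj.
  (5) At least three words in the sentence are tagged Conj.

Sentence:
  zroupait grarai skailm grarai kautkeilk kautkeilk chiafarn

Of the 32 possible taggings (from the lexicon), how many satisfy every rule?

Candidates per position — 1:zroupait {Verb,Adv}; 2:grarai {Conj,Verb}; 3:skailm {Prep,Det}; 4:grarai {Conj,Verb}; 5:kautkeilk {Conj}; 6:kautkeilk {Conj}; 7:chiafarn {Prep,Adv}.
There are 32 candidate sequences in total.
The sequences that satisfy every rule: Verb Conj Det Verb Conj Conj Prep; Verb Conj Det Verb Conj Conj Adv; Verb Verb Prep Conj Conj Conj Prep; Verb Verb Prep Conj Conj Conj Adv.
Count = 4.

4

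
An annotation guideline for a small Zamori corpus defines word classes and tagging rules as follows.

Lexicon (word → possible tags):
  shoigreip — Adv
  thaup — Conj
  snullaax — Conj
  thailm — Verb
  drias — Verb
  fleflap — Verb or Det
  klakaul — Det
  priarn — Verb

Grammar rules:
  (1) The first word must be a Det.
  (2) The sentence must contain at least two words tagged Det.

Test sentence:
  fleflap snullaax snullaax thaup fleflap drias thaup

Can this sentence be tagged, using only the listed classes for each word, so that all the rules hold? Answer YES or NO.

YES

Candidates per position — 1:fleflap {Verb,Det}; 2:snullaax {Conj}; 3:snullaax {Conj}; 4:thaup {Conj}; 5:fleflap {Verb,Det}; 6:drias {Verb}; 7:thaup {Conj}.
One satisfying assignment: Det Conj Conj Conj Det Verb Conj.
Checking: rule 1 ✓; rule 2 ✓.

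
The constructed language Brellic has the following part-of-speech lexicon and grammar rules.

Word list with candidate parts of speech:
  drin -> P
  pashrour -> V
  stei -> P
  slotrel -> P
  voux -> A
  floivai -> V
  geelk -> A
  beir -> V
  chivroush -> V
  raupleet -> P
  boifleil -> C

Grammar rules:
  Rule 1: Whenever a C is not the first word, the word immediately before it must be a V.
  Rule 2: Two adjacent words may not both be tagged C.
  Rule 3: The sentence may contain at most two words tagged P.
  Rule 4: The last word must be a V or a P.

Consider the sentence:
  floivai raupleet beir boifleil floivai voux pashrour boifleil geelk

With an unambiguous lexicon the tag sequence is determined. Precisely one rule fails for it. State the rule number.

4

Fixed tagging: V P V C V A V C A.
Rule check: R1 holds, R2 holds, R3 holds, R4 violated.
Only rule 4 fails.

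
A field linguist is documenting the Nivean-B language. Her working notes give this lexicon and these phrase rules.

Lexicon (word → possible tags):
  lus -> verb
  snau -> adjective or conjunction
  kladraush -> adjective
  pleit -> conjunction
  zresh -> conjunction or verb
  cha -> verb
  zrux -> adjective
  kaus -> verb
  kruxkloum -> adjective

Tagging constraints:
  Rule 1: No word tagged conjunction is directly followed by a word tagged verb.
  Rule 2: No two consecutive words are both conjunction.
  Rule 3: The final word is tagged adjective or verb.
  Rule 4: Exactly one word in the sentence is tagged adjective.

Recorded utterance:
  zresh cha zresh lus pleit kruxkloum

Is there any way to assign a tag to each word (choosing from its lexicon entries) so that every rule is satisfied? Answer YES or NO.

Candidates per position — 1:zresh {conjunction,verb}; 2:cha {verb}; 3:zresh {conjunction,verb}; 4:lus {verb}; 5:pleit {conjunction}; 6:kruxkloum {adjective}.
One satisfying assignment: verb verb verb verb conjunction adjective.
Check: rule 1 ✓; rule 2 ✓; rule 3 ✓; rule 4 ✓.

YES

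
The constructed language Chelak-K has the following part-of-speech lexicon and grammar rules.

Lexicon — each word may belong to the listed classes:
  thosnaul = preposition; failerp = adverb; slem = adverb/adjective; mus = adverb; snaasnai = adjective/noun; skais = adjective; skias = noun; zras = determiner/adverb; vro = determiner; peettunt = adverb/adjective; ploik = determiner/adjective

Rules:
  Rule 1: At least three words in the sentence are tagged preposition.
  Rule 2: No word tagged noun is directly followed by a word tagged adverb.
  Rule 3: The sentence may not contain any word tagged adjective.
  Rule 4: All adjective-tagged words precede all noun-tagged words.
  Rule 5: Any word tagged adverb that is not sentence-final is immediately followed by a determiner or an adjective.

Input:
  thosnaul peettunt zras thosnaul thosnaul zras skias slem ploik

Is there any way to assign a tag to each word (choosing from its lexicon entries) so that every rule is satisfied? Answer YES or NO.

Candidates per position — 1:thosnaul {preposition}; 2:peettunt {adverb,adjective}; 3:zras {determiner,adverb}; 4:thosnaul {preposition}; 5:thosnaul {preposition}; 6:zras {determiner,adverb}; 7:skias {noun}; 8:slem {adverb,adjective}; 9:ploik {determiner,adjective}.
Every candidate sequence violates at least one rule; no consistent tagging exists.

NO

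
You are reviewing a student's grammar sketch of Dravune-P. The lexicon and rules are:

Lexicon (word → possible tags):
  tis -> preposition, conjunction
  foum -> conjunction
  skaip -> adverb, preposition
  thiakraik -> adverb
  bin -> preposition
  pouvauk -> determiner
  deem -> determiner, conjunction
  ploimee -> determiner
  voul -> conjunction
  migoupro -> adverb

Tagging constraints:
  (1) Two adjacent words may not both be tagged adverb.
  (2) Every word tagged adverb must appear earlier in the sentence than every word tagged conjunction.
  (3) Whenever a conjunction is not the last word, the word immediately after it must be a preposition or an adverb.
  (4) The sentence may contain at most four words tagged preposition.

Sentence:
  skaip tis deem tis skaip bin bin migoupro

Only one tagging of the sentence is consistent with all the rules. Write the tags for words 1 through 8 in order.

Candidates per position — 1:skaip {adverb,preposition}; 2:tis {preposition,conjunction}; 3:deem {determiner,conjunction}; 4:tis {preposition,conjunction}; 5:skaip {adverb,preposition}; 6:bin {preposition}; 7:bin {preposition}; 8:migoupro {adverb}.
If word 2 were conjunction, no tagging could satisfy rule 2; so word 2 is preposition.
If word 3 were conjunction, no tagging could satisfy rule 2; so word 3 is determiner.
If word 4 were conjunction, no tagging could satisfy rule 2; so word 4 is preposition.
If word 5 were preposition, no tagging could satisfy rule 4; so word 5 is adverb.
If word 1 were preposition, no tagging could satisfy rule 4; so word 1 is adverb.
The only consistent sequence is: adverb preposition determiner preposition adverb preposition preposition adverb.
Checking: rule 1 holds; rule 2 holds; rule 3 holds; rule 4 holds.

adverb preposition determiner preposition adverb preposition preposition adverb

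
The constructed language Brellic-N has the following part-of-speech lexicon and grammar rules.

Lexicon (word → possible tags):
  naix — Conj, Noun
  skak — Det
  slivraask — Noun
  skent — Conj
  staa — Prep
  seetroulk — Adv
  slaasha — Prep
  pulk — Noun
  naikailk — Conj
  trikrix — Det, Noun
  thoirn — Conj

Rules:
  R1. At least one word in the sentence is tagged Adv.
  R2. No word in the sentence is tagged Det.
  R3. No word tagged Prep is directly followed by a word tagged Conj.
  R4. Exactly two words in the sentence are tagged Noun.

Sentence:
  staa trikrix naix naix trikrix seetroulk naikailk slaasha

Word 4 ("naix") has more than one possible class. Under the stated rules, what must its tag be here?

Conj

Candidates per position — 1:staa {Prep}; 2:trikrix {Det,Noun}; 3:naix {Conj,Noun}; 4:naix {Conj,Noun}; 5:trikrix {Det,Noun}; 6:seetroulk {Adv}; 7:naikailk {Conj}; 8:slaasha {Prep}.
If word 2 were Det, no tagging could satisfy rule 2; so word 2 is Noun.
If word 5 were Det, no tagging could satisfy rule 2; so word 5 is Noun.
If word 3 were Noun, no tagging could satisfy rule 4; so word 3 is Conj.
If word 4 were Noun, no tagging could satisfy rule 4; so word 4 is Conj.
The only consistent sequence is: Prep Noun Conj Conj Noun Adv Conj Prep.
Verifying each rule — rule 1 satisfied; rule 2 satisfied; rule 3 satisfied; rule 4 satisfied.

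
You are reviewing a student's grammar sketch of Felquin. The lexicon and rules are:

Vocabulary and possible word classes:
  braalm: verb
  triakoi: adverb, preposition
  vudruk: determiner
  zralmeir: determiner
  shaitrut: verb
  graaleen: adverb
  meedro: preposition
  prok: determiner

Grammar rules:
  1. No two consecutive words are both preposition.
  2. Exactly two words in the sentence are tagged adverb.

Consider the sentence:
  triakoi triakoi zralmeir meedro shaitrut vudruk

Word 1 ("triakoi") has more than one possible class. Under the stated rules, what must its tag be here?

adverb

Candidates per position — 1:triakoi {adverb,preposition}; 2:triakoi {adverb,preposition}; 3:zralmeir {determiner}; 4:meedro {preposition}; 5:shaitrut {verb}; 6:vudruk {determiner}.
Position 1: preposition is ruled out by rule 2; that leaves adverb.
Position 2: preposition is ruled out by rule 2; that leaves adverb.
That leaves exactly one tagging: adverb adverb determiner preposition verb determiner.
Checking: rule 1 holds; rule 2 holds.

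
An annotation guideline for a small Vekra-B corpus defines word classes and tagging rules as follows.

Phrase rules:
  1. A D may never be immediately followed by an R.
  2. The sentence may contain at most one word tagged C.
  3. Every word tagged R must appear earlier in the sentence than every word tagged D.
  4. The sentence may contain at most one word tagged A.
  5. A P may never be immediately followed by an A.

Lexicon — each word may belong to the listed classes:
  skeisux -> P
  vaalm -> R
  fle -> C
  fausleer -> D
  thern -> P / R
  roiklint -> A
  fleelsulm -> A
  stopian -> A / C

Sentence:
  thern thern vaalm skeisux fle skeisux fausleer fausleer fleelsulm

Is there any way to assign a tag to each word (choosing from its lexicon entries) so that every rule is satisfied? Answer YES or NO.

YES

Candidates per position — 1:thern {P,R}; 2:thern {P,R}; 3:vaalm {R}; 4:skeisux {P}; 5:fle {C}; 6:skeisux {P}; 7:fausleer {D}; 8:fausleer {D}; 9:fleelsulm {A}.
One satisfying assignment: P R R P C P D D A.
Check: rule 1 satisfied; rule 2 satisfied; rule 3 satisfied; rule 4 satisfied; rule 5 satisfied.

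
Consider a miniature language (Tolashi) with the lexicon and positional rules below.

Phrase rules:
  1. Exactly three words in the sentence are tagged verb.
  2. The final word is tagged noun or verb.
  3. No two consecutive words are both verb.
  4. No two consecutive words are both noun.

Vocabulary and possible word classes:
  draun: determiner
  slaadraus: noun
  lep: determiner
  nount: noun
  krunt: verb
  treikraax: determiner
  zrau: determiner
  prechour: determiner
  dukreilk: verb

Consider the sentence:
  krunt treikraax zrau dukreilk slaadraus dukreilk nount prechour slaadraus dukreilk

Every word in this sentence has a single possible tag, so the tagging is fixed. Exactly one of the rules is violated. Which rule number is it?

1

Fixed tagging: verb determiner determiner verb noun verb noun determiner noun verb.
Rule check: R1 fails, R2 ok, R3 ok, R4 ok.
Only rule 1 fails.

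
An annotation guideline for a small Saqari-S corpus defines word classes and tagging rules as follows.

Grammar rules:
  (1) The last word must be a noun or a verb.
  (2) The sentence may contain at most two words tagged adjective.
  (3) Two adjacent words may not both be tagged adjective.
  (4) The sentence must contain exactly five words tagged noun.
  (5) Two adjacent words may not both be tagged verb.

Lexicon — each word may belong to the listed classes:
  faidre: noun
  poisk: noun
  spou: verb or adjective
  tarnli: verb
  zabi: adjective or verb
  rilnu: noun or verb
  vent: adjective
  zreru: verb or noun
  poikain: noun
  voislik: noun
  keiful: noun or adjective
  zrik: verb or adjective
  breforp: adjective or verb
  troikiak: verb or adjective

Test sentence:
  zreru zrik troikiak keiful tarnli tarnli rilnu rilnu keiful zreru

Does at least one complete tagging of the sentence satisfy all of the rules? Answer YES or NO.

Candidates per position — 1:zreru {verb,noun}; 2:zrik {verb,adjective}; 3:troikiak {verb,adjective}; 4:keiful {noun,adjective}; 5:tarnli {verb}; 6:tarnli {verb}; 7:rilnu {noun,verb}; 8:rilnu {noun,verb}; 9:keiful {noun,adjective}; 10:zreru {verb,noun}.
Rule 5 cannot be satisfied by any choice of tags from the lexicon.
So there is no consistent tagging.

NO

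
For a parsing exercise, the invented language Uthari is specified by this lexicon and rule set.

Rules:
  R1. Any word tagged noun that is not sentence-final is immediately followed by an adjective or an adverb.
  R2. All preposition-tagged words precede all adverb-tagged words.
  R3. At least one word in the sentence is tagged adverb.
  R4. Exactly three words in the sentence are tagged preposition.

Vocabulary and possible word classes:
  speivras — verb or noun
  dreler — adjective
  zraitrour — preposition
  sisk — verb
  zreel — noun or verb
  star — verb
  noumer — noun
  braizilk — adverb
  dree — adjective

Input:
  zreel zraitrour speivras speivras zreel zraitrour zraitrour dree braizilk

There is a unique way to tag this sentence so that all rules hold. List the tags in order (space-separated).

verb preposition verb verb verb preposition preposition adjective adverb

Candidates per position — 1:zreel {noun,verb}; 2:zraitrour {preposition}; 3:speivras {verb,noun}; 4:speivras {verb,noun}; 5:zreel {noun,verb}; 6:zraitrour {preposition}; 7:zraitrour {preposition}; 8:dree {adjective}; 9:braizilk {adverb}.
Word 1 cannot be noun — rule 1 would then fail for every completion. It is verb.
Word 3 cannot be noun — rule 1 would then fail for every completion. It is verb.
Word 4 cannot be noun — rule 1 would then fail for every completion. It is verb.
Word 5 cannot be noun — rule 1 would then fail for every completion. It is verb.
So the tagging must be: verb preposition verb verb verb preposition preposition adjective adverb.
Verifying each rule — rule 1 ✓; rule 2 ✓; rule 3 ✓; rule 4 ✓.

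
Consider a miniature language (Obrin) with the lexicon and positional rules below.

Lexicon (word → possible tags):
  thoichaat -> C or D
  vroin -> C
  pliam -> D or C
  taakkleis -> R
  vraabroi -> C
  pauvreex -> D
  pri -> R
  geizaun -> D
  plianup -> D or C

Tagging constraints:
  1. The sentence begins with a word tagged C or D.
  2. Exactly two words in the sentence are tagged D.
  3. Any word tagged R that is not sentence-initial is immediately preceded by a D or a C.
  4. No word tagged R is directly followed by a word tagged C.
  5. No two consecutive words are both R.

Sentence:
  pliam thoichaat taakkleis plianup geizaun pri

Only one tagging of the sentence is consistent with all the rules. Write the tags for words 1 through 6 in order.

C C R D D R

Candidates per position — 1:pliam {D,C}; 2:thoichaat {C,D}; 3:taakkleis {R}; 4:plianup {D,C}; 5:geizaun {D}; 6:pri {R}.
Word 4 cannot be C — rule 4 would then fail for every completion. It is D.
Word 1 cannot be D — rule 2 would then fail for every completion. It is C.
Word 2 cannot be D — rule 2 would then fail for every completion. It is C.
The only consistent sequence is: C C R D D R.
Check: rule 1 holds; rule 2 holds; rule 3 holds; rule 4 holds; rule 5 holds.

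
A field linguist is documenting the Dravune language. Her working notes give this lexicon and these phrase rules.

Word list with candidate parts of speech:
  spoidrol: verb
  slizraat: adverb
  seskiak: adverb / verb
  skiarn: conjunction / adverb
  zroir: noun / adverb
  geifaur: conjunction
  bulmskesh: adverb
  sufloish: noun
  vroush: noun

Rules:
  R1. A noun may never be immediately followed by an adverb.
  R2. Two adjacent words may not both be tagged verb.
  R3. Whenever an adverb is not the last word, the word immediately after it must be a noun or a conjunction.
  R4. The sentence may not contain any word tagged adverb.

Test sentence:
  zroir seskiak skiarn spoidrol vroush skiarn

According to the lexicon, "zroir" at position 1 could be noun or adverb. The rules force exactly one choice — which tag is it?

noun

Candidates per position — 1:zroir {noun,adverb}; 2:seskiak {adverb,verb}; 3:skiarn {conjunction,adverb}; 4:spoidrol {verb}; 5:vroush {noun}; 6:skiarn {conjunction,adverb}.
Position 1: tagging it adverb would leave rule 3 unsatisfiable, so it must be noun.
Position 2: tagging it adverb would leave rule 1 unsatisfiable, so it must be verb.
Position 3: tagging it adverb would leave rule 3 unsatisfiable, so it must be conjunction.
Position 6: tagging it adverb would leave rule 1 unsatisfiable, so it must be conjunction.
That leaves exactly one tagging: noun verb conjunction verb noun conjunction.
Checking: rule 1 ok; rule 2 ok; rule 3 ok; rule 4 ok.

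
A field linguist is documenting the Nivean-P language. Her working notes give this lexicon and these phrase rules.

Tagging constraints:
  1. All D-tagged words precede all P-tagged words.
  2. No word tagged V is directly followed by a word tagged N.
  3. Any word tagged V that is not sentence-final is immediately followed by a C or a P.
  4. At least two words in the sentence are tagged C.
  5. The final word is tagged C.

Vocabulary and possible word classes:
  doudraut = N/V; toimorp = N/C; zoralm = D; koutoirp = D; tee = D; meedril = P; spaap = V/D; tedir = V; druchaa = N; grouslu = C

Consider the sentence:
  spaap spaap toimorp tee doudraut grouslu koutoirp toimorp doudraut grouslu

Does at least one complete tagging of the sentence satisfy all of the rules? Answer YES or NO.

YES

Candidates per position — 1:spaap {V,D}; 2:spaap {V,D}; 3:toimorp {N,C}; 4:tee {D}; 5:doudraut {N,V}; 6:grouslu {C}; 7:koutoirp {D}; 8:toimorp {N,C}; 9:doudraut {N,V}; 10:grouslu {C}.
One satisfying assignment: D D N D N C D C N C.
Rule-by-rule: rule 1 ✓; rule 2 ✓; rule 3 ✓; rule 4 ✓; rule 5 ✓.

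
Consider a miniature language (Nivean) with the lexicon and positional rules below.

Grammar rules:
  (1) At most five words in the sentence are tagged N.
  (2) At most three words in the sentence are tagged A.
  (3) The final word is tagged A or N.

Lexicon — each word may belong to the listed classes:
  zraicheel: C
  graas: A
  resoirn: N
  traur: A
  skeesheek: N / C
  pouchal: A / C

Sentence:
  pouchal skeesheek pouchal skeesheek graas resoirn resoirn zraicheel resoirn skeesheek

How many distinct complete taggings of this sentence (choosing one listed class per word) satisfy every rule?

12

Candidates per position — 1:pouchal {A,C}; 2:skeesheek {N,C}; 3:pouchal {A,C}; 4:skeesheek {N,C}; 5:graas {A}; 6:resoirn {N}; 7:resoirn {N}; 8:zraicheel {C}; 9:resoirn {N}; 10:skeesheek {N,C}.
There are 32 candidate sequences in total.
Checking each against the rules leaves 12 sequences.
Count = 12.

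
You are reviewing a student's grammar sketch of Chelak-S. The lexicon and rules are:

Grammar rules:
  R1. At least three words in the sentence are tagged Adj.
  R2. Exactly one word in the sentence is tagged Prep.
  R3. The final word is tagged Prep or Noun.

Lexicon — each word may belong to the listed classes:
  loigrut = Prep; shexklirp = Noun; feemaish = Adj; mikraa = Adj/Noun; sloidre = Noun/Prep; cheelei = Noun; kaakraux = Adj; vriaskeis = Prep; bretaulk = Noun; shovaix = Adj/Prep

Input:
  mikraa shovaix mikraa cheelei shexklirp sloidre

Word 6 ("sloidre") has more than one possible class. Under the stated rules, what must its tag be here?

Prep

Candidates per position — 1:mikraa {Adj,Noun}; 2:shovaix {Adj,Prep}; 3:mikraa {Adj,Noun}; 4:cheelei {Noun}; 5:shexklirp {Noun}; 6:sloidre {Noun,Prep}.
If word 1 were Noun, no tagging could satisfy rule 1; so word 1 is Adj.
If word 2 were Prep, no tagging could satisfy rule 1; so word 2 is Adj.
If word 3 were Noun, no tagging could satisfy rule 1; so word 3 is Adj.
If word 6 were Noun, no tagging could satisfy rule 2; so word 6 is Prep.
That leaves exactly one tagging: Adj Adj Adj Noun Noun Prep.
Check: rule 1 satisfied; rule 2 satisfied; rule 3 satisfied.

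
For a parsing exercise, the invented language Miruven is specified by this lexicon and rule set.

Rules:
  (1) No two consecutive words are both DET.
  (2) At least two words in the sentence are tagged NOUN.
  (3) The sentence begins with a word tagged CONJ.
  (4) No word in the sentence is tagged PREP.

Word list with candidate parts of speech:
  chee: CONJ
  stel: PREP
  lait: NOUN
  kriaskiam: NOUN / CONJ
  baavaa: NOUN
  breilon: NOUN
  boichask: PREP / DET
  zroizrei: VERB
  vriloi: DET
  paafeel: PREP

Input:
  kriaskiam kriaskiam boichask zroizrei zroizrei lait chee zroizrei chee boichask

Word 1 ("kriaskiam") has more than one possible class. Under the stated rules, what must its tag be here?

CONJ

Candidates per position — 1:kriaskiam {NOUN,CONJ}; 2:kriaskiam {NOUN,CONJ}; 3:boichask {PREP,DET}; 4:zroizrei {VERB}; 5:zroizrei {VERB}; 6:lait {NOUN}; 7:chee {CONJ}; 8:zroizrei {VERB}; 9:chee {CONJ}; 10:boichask {PREP,DET}.
If word 1 were NOUN, no tagging could satisfy rule 3; so word 1 is CONJ.
If word 2 were CONJ, no tagging could satisfy rule 2; so word 2 is NOUN.
If word 3 were PREP, no tagging could satisfy rule 4; so word 3 is DET.
If word 10 were PREP, no tagging could satisfy rule 4; so word 10 is DET.
That leaves exactly one tagging: CONJ NOUN DET VERB VERB NOUN CONJ VERB CONJ DET.
Checking: rule 1 ok; rule 2 ok; rule 3 ok; rule 4 ok.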